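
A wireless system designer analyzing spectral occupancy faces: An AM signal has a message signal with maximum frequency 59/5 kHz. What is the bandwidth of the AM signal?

In AM (double-sideband), the bandwidth is twice the message frequency.
BW = 2 * f_m = 2 * 59/5 kHz = 118/5 kHz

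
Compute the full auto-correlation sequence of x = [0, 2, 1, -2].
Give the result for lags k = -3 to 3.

r_xx[k] = sum_m x[m]*x[m+k], indexed from 0, for k = -3 to 3:
  r_xx[-3] = x[3]*x[0] = 0
  r_xx[-2] = x[2]*x[0] + x[3]*x[1] = -4
  r_xx[-1] = x[1]*x[0] + x[2]*x[1] + x[3]*x[2] = 0
  r_xx[0] = x[0]*x[0] + x[1]*x[1] + x[2]*x[2] + x[3]*x[3] = 9
  r_xx[1] = x[0]*x[1] + x[1]*x[2] + x[2]*x[3] = 0
  r_xx[2] = x[0]*x[2] + x[1]*x[3] = -4
  r_xx[3] = x[0]*x[3] = 0
r_xx = [0, -4, 0, 9, 0, -4, 0]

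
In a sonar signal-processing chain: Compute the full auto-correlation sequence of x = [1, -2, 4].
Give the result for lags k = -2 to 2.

r_xx[k] = sum_m x[m]*x[m+k], indexed from 0, for k = -2 to 2:
  r_xx[-2] = x[2]*x[0] = 4
  r_xx[-1] = x[1]*x[0] + x[2]*x[1] = -10
  r_xx[0] = x[0]*x[0] + x[1]*x[1] + x[2]*x[2] = 21
  r_xx[1] = x[0]*x[1] + x[1]*x[2] = -10
  r_xx[2] = x[0]*x[2] = 4
r_xx = [4, -10, 21, -10, 4]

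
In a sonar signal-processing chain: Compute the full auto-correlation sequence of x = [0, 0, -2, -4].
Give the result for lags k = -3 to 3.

r_xx[k] = sum_m x[m]*x[m+k], indexed from 0, for k = -3 to 3:
  r_xx[-3] = x[3]*x[0] = 0
  r_xx[-2] = x[2]*x[0] + x[3]*x[1] = 0
  r_xx[-1] = x[1]*x[0] + x[2]*x[1] + x[3]*x[2] = 8
  r_xx[0] = x[0]*x[0] + x[1]*x[1] + x[2]*x[2] + x[3]*x[3] = 20
  r_xx[1] = x[0]*x[1] + x[1]*x[2] + x[2]*x[3] = 8
  r_xx[2] = x[0]*x[2] + x[1]*x[3] = 0
  r_xx[3] = x[0]*x[3] = 0
r_xx = [0, 0, 8, 20, 8, 0, 0]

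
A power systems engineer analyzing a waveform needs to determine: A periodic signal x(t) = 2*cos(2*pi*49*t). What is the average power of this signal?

Average power of A*cos(wt) is A^2/2.
P = 2^2 / 2 = 4/2 = 2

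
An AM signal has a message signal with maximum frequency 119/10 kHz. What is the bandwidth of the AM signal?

In AM (double-sideband), the bandwidth is twice the message frequency.
BW = 2 * f_m = 2 * 119/10 kHz = 119/5 kHz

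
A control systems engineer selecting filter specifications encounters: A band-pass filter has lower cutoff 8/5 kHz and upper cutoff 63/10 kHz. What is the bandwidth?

Bandwidth = f_high - f_low
= 63/10 kHz - 8/5 kHz = 47/10 kHz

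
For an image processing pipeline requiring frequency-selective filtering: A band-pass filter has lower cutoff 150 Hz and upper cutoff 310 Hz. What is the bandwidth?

Bandwidth = f_high - f_low
= 310 Hz - 150 Hz = 160 Hz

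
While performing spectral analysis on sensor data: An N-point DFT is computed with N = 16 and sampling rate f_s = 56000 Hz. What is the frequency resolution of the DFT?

DFT frequency resolution = f_s / N
= 56000 / 16 = 3500 Hz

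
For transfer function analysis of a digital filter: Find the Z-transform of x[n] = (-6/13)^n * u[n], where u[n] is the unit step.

The Z-transform of a^n * u[n] is z/(z-a) for |z| > |a|.
Here a = -6/13, so X(z) = z/(z - (-6/13)) = 13z/(13z + 6)
ROC: |z| > 6/13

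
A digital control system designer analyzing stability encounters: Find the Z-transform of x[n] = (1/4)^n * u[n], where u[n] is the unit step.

The Z-transform of a^n * u[n] is z/(z-a) for |z| > |a|.
Here a = 1/4, so X(z) = z/(z - (1/4)) = 4z/(4z - 1)
ROC: |z| > 1/4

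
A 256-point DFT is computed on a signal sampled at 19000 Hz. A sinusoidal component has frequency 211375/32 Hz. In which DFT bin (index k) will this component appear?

DFT frequency resolution = f_s/N = 19000/256 = 2375/32 Hz
Bin index k = f_signal / resolution = 211375/32 / 2375/32 = 89
The signal frequency 211375/32 Hz falls in DFT bin k = 89.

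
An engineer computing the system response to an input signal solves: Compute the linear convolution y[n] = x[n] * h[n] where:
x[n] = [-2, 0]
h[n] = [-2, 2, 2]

y[n] = sum_k x[k]*h[n-k]. Output length = len(x) + len(h) - 1 = 2 + 3 - 1 = 4.
y[0] = -2*-2 = 4
y[1] = 0*-2 + -2*2 = -4
y[2] = 0*2 + -2*2 = -4
y[3] = 0*2 = 0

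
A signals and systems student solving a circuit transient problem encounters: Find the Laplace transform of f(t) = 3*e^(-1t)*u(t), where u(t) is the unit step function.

Standard Laplace transform pair:
e^(-at)*u(t) <-> 1/(s+a)
With a = 1: L{3*e^(-1t)*u(t)} = 3/(s+1), ROC: Re(s) > -1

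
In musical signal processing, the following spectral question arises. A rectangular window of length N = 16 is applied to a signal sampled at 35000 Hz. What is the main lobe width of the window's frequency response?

For a rectangular window of length N,
the main lobe width in frequency is 2*f_s/N.
= 2*35000/16 = 4375 Hz
This determines the minimum frequency separation for resolving two sinusoids.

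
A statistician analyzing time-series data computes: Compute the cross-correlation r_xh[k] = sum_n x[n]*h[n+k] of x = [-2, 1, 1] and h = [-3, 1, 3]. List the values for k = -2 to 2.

Both sequences indexed from 0 and zero outside their support.
Lags with overlap: k = -2 to 2.
  r_xh[-2] = x[2]*h[0] = -3
  r_xh[-1] = x[1]*h[0] + x[2]*h[1] = -2
  r_xh[0] = x[0]*h[0] + x[1]*h[1] + x[2]*h[2] = 10
  r_xh[1] = x[0]*h[1] + x[1]*h[2] = 1
  r_xh[2] = x[0]*h[2] = -6
r_xh = [-3, -2, 10, 1, -6] (for k = -2, ..., 2)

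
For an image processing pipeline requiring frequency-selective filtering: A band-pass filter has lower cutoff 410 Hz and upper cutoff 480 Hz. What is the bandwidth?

Bandwidth = f_high - f_low
= 480 Hz - 410 Hz = 70 Hz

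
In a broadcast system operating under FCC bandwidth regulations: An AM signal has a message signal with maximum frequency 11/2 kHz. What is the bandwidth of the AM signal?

In AM (double-sideband), the bandwidth is twice the message frequency.
BW = 2 * f_m = 2 * 11/2 kHz = 11 kHz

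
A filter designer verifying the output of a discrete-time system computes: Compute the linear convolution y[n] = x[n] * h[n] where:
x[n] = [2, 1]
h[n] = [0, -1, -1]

y[n] = sum_k x[k]*h[n-k]. Output length = len(x) + len(h) - 1 = 2 + 3 - 1 = 4.
y[0] = 2*0 = 0
y[1] = 1*0 + 2*-1 = -2
y[2] = 1*-1 + 2*-1 = -3
y[3] = 1*-1 = -1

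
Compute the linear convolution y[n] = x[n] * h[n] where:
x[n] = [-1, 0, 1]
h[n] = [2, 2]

y[n] = sum_k x[k]*h[n-k]. Output length = len(x) + len(h) - 1 = 3 + 2 - 1 = 4.
y[0] = -1*2 = -2
y[1] = 0*2 + -1*2 = -2
y[2] = 1*2 + 0*2 = 2
y[3] = 1*2 = 2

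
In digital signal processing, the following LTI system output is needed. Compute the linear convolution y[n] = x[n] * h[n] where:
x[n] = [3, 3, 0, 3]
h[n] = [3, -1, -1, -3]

y[n] = sum_k x[k]*h[n-k]. Output length = len(x) + len(h) - 1 = 4 + 4 - 1 = 7.
y[0] = 3*3 = 9
y[1] = 3*3 + 3*-1 = 6
y[2] = 0*3 + 3*-1 + 3*-1 = -6
y[3] = 3*3 + 0*-1 + 3*-1 + 3*-3 = -3
y[4] = 3*-1 + 0*-1 + 3*-3 = -12
y[5] = 3*-1 + 0*-3 = -3
y[6] = 3*-3 = -9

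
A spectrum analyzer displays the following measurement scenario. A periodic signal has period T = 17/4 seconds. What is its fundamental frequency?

The fundamental frequency is the reciprocal of the period.
f = 1/T = 1/(17/4) = 4/17 Hz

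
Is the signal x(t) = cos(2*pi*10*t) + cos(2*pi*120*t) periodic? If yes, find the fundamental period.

f1 = 10 Hz, f2 = 120 Hz
Period T1 = 1/10, T2 = 1/120
Ratio T1/T2 = 120/10, which is rational.
The signal is periodic with fundamental period T = 1/GCD(10,120) = 1/10 s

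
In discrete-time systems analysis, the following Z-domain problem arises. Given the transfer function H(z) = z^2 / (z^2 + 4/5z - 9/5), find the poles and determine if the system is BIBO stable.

Poles are roots of the denominator: z^2 + 4/5z - 9/5 = 0.
Quadratic formula: z = [-(4/5) +/- sqrt((4/5)^2 - 4*(-9/5))] / 2
Discriminant = 16/25 + 36/5 = 196/25; sqrt = 14/5.
z = (-4/5 +/- 14/5) / 2 => z = 1 or z = -9/5.
|p1| = 9/5, |p2| = 1.
For BIBO stability, all poles must lie inside the unit circle (|p| < 1).
System is UNSTABLE since at least one |p| >= 1.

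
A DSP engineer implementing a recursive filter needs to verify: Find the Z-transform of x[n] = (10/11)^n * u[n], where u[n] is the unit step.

The Z-transform of a^n * u[n] is z/(z-a) for |z| > |a|.
Here a = 10/11, so X(z) = z/(z - (10/11)) = 11z/(11z - 10)
ROC: |z| > 10/11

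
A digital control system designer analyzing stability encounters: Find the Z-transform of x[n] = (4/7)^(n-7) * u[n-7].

Time-shifting property: if X(z) = Z{x[n]}, then Z{x[n-d]} = z^(-d) * X(z)
X(z) = z/(z - 4/7) for x[n] = (4/7)^n * u[n]
Z{x[n-7]} = z^(-7) * z/(z - 4/7) = z^(-6)/(z - 4/7)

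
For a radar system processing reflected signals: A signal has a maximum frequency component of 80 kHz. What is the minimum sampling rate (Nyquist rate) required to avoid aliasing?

By the Nyquist-Shannon sampling theorem,
the minimum sampling rate (Nyquist rate) must be at least 2 * f_max.
Nyquist rate = 2 * 80 kHz = 160 kHz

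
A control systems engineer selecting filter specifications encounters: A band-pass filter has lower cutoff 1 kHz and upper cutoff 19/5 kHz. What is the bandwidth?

Bandwidth = f_high - f_low
= 19/5 kHz - 1 kHz = 14/5 kHz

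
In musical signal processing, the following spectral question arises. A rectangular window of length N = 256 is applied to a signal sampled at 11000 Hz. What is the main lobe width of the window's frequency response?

For a rectangular window of length N,
the main lobe width in frequency is 2*f_s/N.
= 2*11000/256 = 1375/16 Hz
This determines the minimum frequency separation for resolving two sinusoids.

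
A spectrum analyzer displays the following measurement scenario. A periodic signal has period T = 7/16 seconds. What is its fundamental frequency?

The fundamental frequency is the reciprocal of the period.
f = 1/T = 1/(7/16) = 16/7 Hz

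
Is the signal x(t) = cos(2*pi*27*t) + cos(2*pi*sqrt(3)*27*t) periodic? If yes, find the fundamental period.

f1 = 27 Hz, f2 = 27*sqrt(3) Hz
Ratio f2/f1 = sqrt(3), which is irrational.
Since the frequency ratio is irrational, no common period exists.
The signal is not periodic.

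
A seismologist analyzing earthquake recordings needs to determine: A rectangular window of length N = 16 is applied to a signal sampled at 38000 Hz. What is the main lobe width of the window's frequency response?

For a rectangular window of length N,
the main lobe width in frequency is 2*f_s/N.
= 2*38000/16 = 4750 Hz
This determines the minimum frequency separation for resolving two sinusoids.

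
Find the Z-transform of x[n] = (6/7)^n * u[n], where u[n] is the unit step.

The Z-transform of a^n * u[n] is z/(z-a) for |z| > |a|.
Here a = 6/7, so X(z) = z/(z - (6/7)) = 7z/(7z - 6)
ROC: |z| > 6/7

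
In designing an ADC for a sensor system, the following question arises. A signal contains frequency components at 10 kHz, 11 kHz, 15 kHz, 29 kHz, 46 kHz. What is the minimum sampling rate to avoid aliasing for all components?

The highest frequency component is f_max = 46 kHz.
Nyquist rate = 2 * f_max = 2 * 46 kHz = 92 kHz.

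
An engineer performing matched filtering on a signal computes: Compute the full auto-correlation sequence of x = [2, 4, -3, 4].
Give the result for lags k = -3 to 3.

r_xx[k] = sum_m x[m]*x[m+k], indexed from 0, for k = -3 to 3:
  r_xx[-3] = x[3]*x[0] = 8
  r_xx[-2] = x[2]*x[0] + x[3]*x[1] = 10
  r_xx[-1] = x[1]*x[0] + x[2]*x[1] + x[3]*x[2] = -16
  r_xx[0] = x[0]*x[0] + x[1]*x[1] + x[2]*x[2] + x[3]*x[3] = 45
  r_xx[1] = x[0]*x[1] + x[1]*x[2] + x[2]*x[3] = -16
  r_xx[2] = x[0]*x[2] + x[1]*x[3] = 10
  r_xx[3] = x[0]*x[3] = 8
r_xx = [8, 10, -16, 45, -16, 10, 8]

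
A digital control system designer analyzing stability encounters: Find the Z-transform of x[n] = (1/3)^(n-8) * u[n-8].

Time-shifting property: if X(z) = Z{x[n]}, then Z{x[n-d]} = z^(-d) * X(z)
X(z) = z/(z - 1/3) for x[n] = (1/3)^n * u[n]
Z{x[n-8]} = z^(-8) * z/(z - 1/3) = z^(-7)/(z - 1/3)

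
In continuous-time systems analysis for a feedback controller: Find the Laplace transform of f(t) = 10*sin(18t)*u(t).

Standard pair: sin(wt)*u(t) <-> w/(s^2+w^2)
With w = 18: L{10*sin(18t)*u(t)} = 180/(s^2+324)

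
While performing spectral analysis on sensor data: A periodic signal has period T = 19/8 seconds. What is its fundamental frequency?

The fundamental frequency is the reciprocal of the period.
f = 1/T = 1/(19/8) = 8/19 Hz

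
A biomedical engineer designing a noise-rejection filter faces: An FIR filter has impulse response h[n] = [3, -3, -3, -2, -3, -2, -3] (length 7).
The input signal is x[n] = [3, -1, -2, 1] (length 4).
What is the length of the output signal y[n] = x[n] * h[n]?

For linear convolution, the output length is:
len(y) = len(x) + len(h) - 1 = 4 + 7 - 1 = 10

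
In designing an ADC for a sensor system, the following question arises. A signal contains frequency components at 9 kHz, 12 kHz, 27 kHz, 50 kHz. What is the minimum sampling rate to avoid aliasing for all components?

The highest frequency component is f_max = 50 kHz.
Nyquist rate = 2 * f_max = 2 * 50 kHz = 100 kHz.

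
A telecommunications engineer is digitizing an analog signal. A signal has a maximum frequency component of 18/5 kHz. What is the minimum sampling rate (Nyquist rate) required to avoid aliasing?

By the Nyquist-Shannon sampling theorem,
the minimum sampling rate (Nyquist rate) must be at least 2 * f_max.
Nyquist rate = 2 * 18/5 kHz = 36/5 kHz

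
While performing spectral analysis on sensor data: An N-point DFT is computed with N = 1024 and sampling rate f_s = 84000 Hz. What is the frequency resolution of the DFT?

DFT frequency resolution = f_s / N
= 84000 / 1024 = 2625/32 Hz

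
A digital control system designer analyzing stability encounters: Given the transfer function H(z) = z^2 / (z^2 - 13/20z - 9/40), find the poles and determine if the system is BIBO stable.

Poles are roots of the denominator: z^2 - 13/20z - 9/40 = 0.
Quadratic formula: z = [-(-13/20) +/- sqrt((-13/20)^2 - 4*(-9/40))] / 2
Discriminant = 169/400 + 9/10 = 529/400; sqrt = 23/20.
z = (13/20 +/- 23/20) / 2 => z = 9/10 or z = -1/4.
|p1| = 1/4, |p2| = 9/10.
For BIBO stability, all poles must lie inside the unit circle (|p| < 1).
System is STABLE since both |p| < 1.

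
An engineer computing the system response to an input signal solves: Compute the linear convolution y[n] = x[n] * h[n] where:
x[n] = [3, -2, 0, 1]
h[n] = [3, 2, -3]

y[n] = sum_k x[k]*h[n-k]. Output length = len(x) + len(h) - 1 = 4 + 3 - 1 = 6.
y[0] = 3*3 = 9
y[1] = -2*3 + 3*2 = 0
y[2] = 0*3 + -2*2 + 3*-3 = -13
y[3] = 1*3 + 0*2 + -2*-3 = 9
y[4] = 1*2 + 0*-3 = 2
y[5] = 1*-3 = -3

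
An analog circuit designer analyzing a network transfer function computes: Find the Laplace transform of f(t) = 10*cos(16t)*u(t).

Standard pair: cos(wt)*u(t) <-> s/(s^2+w^2)
With w = 16: L{10*cos(16t)*u(t)} = 10s/(s^2+256)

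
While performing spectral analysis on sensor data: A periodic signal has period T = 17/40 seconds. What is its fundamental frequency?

The fundamental frequency is the reciprocal of the period.
f = 1/T = 1/(17/40) = 40/17 Hz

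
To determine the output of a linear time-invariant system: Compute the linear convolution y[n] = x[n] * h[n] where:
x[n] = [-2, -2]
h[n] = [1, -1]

y[n] = sum_k x[k]*h[n-k]. Output length = len(x) + len(h) - 1 = 2 + 2 - 1 = 3.
y[0] = -2*1 = -2
y[1] = -2*1 + -2*-1 = 0
y[2] = -2*-1 = 2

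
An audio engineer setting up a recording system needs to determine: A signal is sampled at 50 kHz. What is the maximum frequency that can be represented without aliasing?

The maximum frequency that can be represented without aliasing
is the Nyquist frequency: f_max = f_s / 2 = 50 kHz / 2 = 25 kHz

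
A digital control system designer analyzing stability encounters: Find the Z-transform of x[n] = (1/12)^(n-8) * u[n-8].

Time-shifting property: if X(z) = Z{x[n]}, then Z{x[n-d]} = z^(-d) * X(z)
X(z) = z/(z - 1/12) for x[n] = (1/12)^n * u[n]
Z{x[n-8]} = z^(-8) * z/(z - 1/12) = z^(-7)/(z - 1/12)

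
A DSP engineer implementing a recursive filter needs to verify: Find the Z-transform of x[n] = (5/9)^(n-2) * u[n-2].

Time-shifting property: if X(z) = Z{x[n]}, then Z{x[n-d]} = z^(-d) * X(z)
X(z) = z/(z - 5/9) for x[n] = (5/9)^n * u[n]
Z{x[n-2]} = z^(-2) * z/(z - 5/9) = z^(-1)/(z - 5/9)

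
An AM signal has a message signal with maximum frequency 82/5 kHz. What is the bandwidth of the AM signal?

In AM (double-sideband), the bandwidth is twice the message frequency.
BW = 2 * f_m = 2 * 82/5 kHz = 164/5 kHz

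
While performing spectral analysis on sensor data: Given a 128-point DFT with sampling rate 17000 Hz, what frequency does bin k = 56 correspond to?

The frequency of DFT bin k is: f_k = k * f_s / N
f_56 = 56 * 17000 / 128 = 14875/2 Hz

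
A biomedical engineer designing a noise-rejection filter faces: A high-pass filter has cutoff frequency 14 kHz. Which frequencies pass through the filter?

A high-pass filter passes all frequencies above the cutoff frequency 14 kHz and attenuates lower frequencies.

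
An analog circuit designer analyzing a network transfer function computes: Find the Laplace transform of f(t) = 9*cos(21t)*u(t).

Standard pair: cos(wt)*u(t) <-> s/(s^2+w^2)
With w = 21: L{9*cos(21t)*u(t)} = 9s/(s^2+441)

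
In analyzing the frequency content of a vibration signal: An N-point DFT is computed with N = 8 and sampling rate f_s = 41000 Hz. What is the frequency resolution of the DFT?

DFT frequency resolution = f_s / N
= 41000 / 8 = 5125 Hz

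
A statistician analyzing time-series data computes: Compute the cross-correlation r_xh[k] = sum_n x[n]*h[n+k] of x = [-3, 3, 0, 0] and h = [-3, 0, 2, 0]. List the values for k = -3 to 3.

Both sequences indexed from 0 and zero outside their support.
Lags with overlap: k = -3 to 3.
  r_xh[-3] = x[3]*h[0] = 0
  r_xh[-2] = x[2]*h[0] + x[3]*h[1] = 0
  r_xh[-1] = x[1]*h[0] + x[2]*h[1] + x[3]*h[2] = -9
  r_xh[0] = x[0]*h[0] + x[1]*h[1] + x[2]*h[2] + x[3]*h[3] = 9
  r_xh[1] = x[0]*h[1] + x[1]*h[2] + x[2]*h[3] = 6
  r_xh[2] = x[0]*h[2] + x[1]*h[3] = -6
  r_xh[3] = x[0]*h[3] = 0
r_xh = [0, 0, -9, 9, 6, -6, 0] (for k = -3, ..., 3)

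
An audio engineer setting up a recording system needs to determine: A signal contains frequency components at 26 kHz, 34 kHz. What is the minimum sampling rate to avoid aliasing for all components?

The highest frequency component is f_max = 34 kHz.
Nyquist rate = 2 * f_max = 2 * 34 kHz = 68 kHz.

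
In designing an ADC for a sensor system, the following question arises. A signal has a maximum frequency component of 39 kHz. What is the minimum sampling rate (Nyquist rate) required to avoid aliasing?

By the Nyquist-Shannon sampling theorem,
the minimum sampling rate (Nyquist rate) must be at least 2 * f_max.
Nyquist rate = 2 * 39 kHz = 78 kHz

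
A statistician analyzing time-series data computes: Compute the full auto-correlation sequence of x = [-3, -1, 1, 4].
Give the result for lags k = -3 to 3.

r_xx[k] = sum_m x[m]*x[m+k], indexed from 0, for k = -3 to 3:
  r_xx[-3] = x[3]*x[0] = -12
  r_xx[-2] = x[2]*x[0] + x[3]*x[1] = -7
  r_xx[-1] = x[1]*x[0] + x[2]*x[1] + x[3]*x[2] = 6
  r_xx[0] = x[0]*x[0] + x[1]*x[1] + x[2]*x[2] + x[3]*x[3] = 27
  r_xx[1] = x[0]*x[1] + x[1]*x[2] + x[2]*x[3] = 6
  r_xx[2] = x[0]*x[2] + x[1]*x[3] = -7
  r_xx[3] = x[0]*x[3] = -12
r_xx = [-12, -7, 6, 27, 6, -7, -12]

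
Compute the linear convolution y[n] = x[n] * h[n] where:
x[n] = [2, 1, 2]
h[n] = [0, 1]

y[n] = sum_k x[k]*h[n-k]. Output length = len(x) + len(h) - 1 = 3 + 2 - 1 = 4.
y[0] = 2*0 = 0
y[1] = 1*0 + 2*1 = 2
y[2] = 2*0 + 1*1 = 1
y[3] = 2*1 = 2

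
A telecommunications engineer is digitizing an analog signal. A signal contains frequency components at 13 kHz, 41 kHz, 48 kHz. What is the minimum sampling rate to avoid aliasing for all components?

The highest frequency component is f_max = 48 kHz.
Nyquist rate = 2 * f_max = 2 * 48 kHz = 96 kHz.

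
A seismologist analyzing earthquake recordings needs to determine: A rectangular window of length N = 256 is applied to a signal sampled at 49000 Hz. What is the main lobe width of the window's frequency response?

For a rectangular window of length N,
the main lobe width in frequency is 2*f_s/N.
= 2*49000/256 = 6125/16 Hz
This determines the minimum frequency separation for resolving two sinusoids.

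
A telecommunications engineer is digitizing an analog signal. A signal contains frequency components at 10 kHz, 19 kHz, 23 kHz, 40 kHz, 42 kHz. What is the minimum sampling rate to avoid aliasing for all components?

The highest frequency component is f_max = 42 kHz.
Nyquist rate = 2 * f_max = 2 * 42 kHz = 84 kHz.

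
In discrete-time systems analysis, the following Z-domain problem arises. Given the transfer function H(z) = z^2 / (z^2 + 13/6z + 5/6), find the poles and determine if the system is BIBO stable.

Poles are roots of the denominator: z^2 + 13/6z + 5/6 = 0.
Quadratic formula: z = [-(13/6) +/- sqrt((13/6)^2 - 4*(5/6))] / 2
Discriminant = 169/36 - 10/3 = 49/36; sqrt = 7/6.
z = (-13/6 +/- 7/6) / 2 => z = -1/2 or z = -5/3.
|p1| = 5/3, |p2| = 1/2.
For BIBO stability, all poles must lie inside the unit circle (|p| < 1).
System is UNSTABLE since at least one |p| >= 1.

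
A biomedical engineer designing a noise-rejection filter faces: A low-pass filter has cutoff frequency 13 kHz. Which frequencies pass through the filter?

A low-pass filter passes all frequencies below the cutoff frequency 13 kHz and attenuates higher frequencies.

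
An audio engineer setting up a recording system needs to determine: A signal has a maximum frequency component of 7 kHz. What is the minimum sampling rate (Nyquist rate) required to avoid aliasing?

By the Nyquist-Shannon sampling theorem,
the minimum sampling rate (Nyquist rate) must be at least 2 * f_max.
Nyquist rate = 2 * 7 kHz = 14 kHz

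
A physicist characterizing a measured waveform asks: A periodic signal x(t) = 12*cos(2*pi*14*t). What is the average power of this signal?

Average power of A*cos(wt) is A^2/2.
P = 12^2 / 2 = 144/2 = 72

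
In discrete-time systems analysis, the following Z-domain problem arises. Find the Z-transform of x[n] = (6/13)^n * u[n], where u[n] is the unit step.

The Z-transform of a^n * u[n] is z/(z-a) for |z| > |a|.
Here a = 6/13, so X(z) = z/(z - (6/13)) = 13z/(13z - 6)
ROC: |z| > 6/13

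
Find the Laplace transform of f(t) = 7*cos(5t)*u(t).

Standard pair: cos(wt)*u(t) <-> s/(s^2+w^2)
With w = 5: L{7*cos(5t)*u(t)} = 7s/(s^2+25)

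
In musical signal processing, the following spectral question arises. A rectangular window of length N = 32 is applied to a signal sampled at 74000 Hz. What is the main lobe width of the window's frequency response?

For a rectangular window of length N,
the main lobe width in frequency is 2*f_s/N.
= 2*74000/32 = 4625 Hz
This determines the minimum frequency separation for resolving two sinusoids.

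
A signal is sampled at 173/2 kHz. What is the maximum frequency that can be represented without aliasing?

The maximum frequency that can be represented without aliasing
is the Nyquist frequency: f_max = f_s / 2 = 173/2 kHz / 2 = 173/4 kHz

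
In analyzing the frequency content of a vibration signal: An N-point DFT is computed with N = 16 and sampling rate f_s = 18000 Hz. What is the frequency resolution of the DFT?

DFT frequency resolution = f_s / N
= 18000 / 16 = 1125 Hz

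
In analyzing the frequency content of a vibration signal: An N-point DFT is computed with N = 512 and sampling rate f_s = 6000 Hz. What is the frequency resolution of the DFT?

DFT frequency resolution = f_s / N
= 6000 / 512 = 375/32 Hz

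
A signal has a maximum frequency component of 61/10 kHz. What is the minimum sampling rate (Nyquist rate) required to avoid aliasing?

By the Nyquist-Shannon sampling theorem,
the minimum sampling rate (Nyquist rate) must be at least 2 * f_max.
Nyquist rate = 2 * 61/10 kHz = 61/5 kHz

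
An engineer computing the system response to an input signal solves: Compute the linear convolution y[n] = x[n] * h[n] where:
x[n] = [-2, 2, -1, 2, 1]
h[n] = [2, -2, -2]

y[n] = sum_k x[k]*h[n-k]. Output length = len(x) + len(h) - 1 = 5 + 3 - 1 = 7.
y[0] = -2*2 = -4
y[1] = 2*2 + -2*-2 = 8
y[2] = -1*2 + 2*-2 + -2*-2 = -2
y[3] = 2*2 + -1*-2 + 2*-2 = 2
y[4] = 1*2 + 2*-2 + -1*-2 = 0
y[5] = 1*-2 + 2*-2 = -6
y[6] = 1*-2 = -2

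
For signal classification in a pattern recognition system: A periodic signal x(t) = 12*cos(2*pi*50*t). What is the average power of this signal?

Average power of A*cos(wt) is A^2/2.
P = 12^2 / 2 = 144/2 = 72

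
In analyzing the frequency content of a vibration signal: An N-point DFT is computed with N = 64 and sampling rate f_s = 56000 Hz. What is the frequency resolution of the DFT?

DFT frequency resolution = f_s / N
= 56000 / 64 = 875 Hz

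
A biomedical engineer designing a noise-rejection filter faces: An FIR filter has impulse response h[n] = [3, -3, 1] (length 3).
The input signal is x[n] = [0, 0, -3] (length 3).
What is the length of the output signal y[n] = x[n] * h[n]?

For linear convolution, the output length is:
len(y) = len(x) + len(h) - 1 = 3 + 3 - 1 = 5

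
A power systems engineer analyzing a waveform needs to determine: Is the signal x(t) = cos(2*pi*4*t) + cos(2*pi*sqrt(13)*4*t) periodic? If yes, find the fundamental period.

f1 = 4 Hz, f2 = 4*sqrt(13) Hz
Ratio f2/f1 = sqrt(13), which is irrational.
Since the frequency ratio is irrational, no common period exists.
The signal is not periodic.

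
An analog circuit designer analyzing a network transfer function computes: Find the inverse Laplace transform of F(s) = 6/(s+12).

Standard pair: k/(s+a) <-> k*e^(-at)*u(t)
With k=6, a=12: f(t) = 6*e^(-12t)*u(t)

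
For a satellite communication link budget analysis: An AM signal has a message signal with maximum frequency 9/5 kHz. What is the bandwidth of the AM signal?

In AM (double-sideband), the bandwidth is twice the message frequency.
BW = 2 * f_m = 2 * 9/5 kHz = 18/5 kHz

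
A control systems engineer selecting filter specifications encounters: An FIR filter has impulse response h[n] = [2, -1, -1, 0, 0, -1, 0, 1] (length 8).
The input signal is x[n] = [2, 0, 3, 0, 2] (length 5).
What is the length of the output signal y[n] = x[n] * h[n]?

For linear convolution, the output length is:
len(y) = len(x) + len(h) - 1 = 5 + 8 - 1 = 12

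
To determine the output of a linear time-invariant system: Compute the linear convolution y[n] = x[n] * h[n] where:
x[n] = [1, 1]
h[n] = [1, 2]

y[n] = sum_k x[k]*h[n-k]. Output length = len(x) + len(h) - 1 = 2 + 2 - 1 = 3.
y[0] = 1*1 = 1
y[1] = 1*1 + 1*2 = 3
y[2] = 1*2 = 2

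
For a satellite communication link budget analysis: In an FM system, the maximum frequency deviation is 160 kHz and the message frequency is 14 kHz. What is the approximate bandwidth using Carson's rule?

Carson's rule: BW = 2*(delta_f + f_m)
= 2*(160 + 14) kHz = 348 kHz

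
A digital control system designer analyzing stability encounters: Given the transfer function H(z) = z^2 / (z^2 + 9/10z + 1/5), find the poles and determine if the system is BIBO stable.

Poles are roots of the denominator: z^2 + 9/10z + 1/5 = 0.
Quadratic formula: z = [-(9/10) +/- sqrt((9/10)^2 - 4*(1/5))] / 2
Discriminant = 81/100 - 4/5 = 1/100; sqrt = 1/10.
z = (-9/10 +/- 1/10) / 2 => z = -2/5 or z = -1/2.
|p1| = 1/2, |p2| = 2/5.
For BIBO stability, all poles must lie inside the unit circle (|p| < 1).
System is STABLE since both |p| < 1.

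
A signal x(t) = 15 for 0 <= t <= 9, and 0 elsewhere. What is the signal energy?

Energy = integral of |x(t)|^2 dt over the signal duration
= 15^2 * 9 = 225 * 9 = 2025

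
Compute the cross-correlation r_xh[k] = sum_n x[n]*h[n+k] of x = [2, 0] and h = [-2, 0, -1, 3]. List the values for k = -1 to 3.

Both sequences indexed from 0 and zero outside their support.
Lags with overlap: k = -1 to 3.
  r_xh[-1] = x[1]*h[0] = 0
  r_xh[0] = x[0]*h[0] + x[1]*h[1] = -4
  r_xh[1] = x[0]*h[1] + x[1]*h[2] = 0
  r_xh[2] = x[0]*h[2] + x[1]*h[3] = -2
  r_xh[3] = x[0]*h[3] = 6
r_xh = [0, -4, 0, -2, 6] (for k = -1, ..., 3)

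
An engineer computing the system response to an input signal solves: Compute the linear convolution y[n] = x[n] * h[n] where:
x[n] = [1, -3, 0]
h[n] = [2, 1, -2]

y[n] = sum_k x[k]*h[n-k]. Output length = len(x) + len(h) - 1 = 3 + 3 - 1 = 5.
y[0] = 1*2 = 2
y[1] = -3*2 + 1*1 = -5
y[2] = 0*2 + -3*1 + 1*-2 = -5
y[3] = 0*1 + -3*-2 = 6
y[4] = 0*-2 = 0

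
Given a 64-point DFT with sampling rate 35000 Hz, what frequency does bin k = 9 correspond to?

The frequency of DFT bin k is: f_k = k * f_s / N
f_9 = 9 * 35000 / 64 = 39375/8 Hz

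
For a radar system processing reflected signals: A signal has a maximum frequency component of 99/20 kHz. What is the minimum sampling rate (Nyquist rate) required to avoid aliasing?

By the Nyquist-Shannon sampling theorem,
the minimum sampling rate (Nyquist rate) must be at least 2 * f_max.
Nyquist rate = 2 * 99/20 kHz = 99/10 kHz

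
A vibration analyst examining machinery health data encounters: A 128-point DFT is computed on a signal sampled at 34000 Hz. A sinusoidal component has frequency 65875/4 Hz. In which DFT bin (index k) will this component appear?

DFT frequency resolution = f_s/N = 34000/128 = 2125/8 Hz
Bin index k = f_signal / resolution = 65875/4 / 2125/8 = 62
The signal frequency 65875/4 Hz falls in DFT bin k = 62.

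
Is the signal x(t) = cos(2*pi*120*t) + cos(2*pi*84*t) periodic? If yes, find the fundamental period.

f1 = 120 Hz, f2 = 84 Hz
Period T1 = 1/120, T2 = 1/84
Ratio T1/T2 = 84/120, which is rational.
The signal is periodic with fundamental period T = 1/GCD(120,84) = 1/12 s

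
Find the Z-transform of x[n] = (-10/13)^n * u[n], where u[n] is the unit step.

The Z-transform of a^n * u[n] is z/(z-a) for |z| > |a|.
Here a = -10/13, so X(z) = z/(z - (-10/13)) = 13z/(13z + 10)
ROC: |z| > 10/13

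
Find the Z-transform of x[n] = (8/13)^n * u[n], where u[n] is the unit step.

The Z-transform of a^n * u[n] is z/(z-a) for |z| > |a|.
Here a = 8/13, so X(z) = z/(z - (8/13)) = 13z/(13z - 8)
ROC: |z| > 8/13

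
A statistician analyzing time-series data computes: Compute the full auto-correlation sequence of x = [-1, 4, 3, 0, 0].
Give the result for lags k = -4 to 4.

r_xx[k] = sum_m x[m]*x[m+k], indexed from 0, for k = -4 to 4:
  r_xx[-4] = x[4]*x[0] = 0
  r_xx[-3] = x[3]*x[0] + x[4]*x[1] = 0
  r_xx[-2] = x[2]*x[0] + x[3]*x[1] + x[4]*x[2] = -3
  r_xx[-1] = x[1]*x[0] + x[2]*x[1] + x[3]*x[2] + x[4]*x[3] = 8
  r_xx[0] = x[0]*x[0] + x[1]*x[1] + x[2]*x[2] + x[3]*x[3] + x[4]*x[4] = 26
  r_xx[1] = x[0]*x[1] + x[1]*x[2] + x[2]*x[3] + x[3]*x[4] = 8
  r_xx[2] = x[0]*x[2] + x[1]*x[3] + x[2]*x[4] = -3
  r_xx[3] = x[0]*x[3] + x[1]*x[4] = 0
  r_xx[4] = x[0]*x[4] = 0
r_xx = [0, 0, -3, 8, 26, 8, -3, 0, 0]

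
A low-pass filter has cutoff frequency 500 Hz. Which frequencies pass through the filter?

A low-pass filter passes all frequencies below the cutoff frequency 500 Hz and attenuates higher frequencies.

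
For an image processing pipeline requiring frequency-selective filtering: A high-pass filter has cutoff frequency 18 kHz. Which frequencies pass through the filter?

A high-pass filter passes all frequencies above the cutoff frequency 18 kHz and attenuates lower frequencies.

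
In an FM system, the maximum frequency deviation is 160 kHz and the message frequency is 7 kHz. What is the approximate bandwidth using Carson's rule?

Carson's rule: BW = 2*(delta_f + f_m)
= 2*(160 + 7) kHz = 334 kHz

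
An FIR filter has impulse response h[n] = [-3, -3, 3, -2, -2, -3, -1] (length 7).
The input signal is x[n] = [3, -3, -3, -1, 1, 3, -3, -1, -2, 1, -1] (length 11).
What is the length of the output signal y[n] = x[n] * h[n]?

For linear convolution, the output length is:
len(y) = len(x) + len(h) - 1 = 11 + 7 - 1 = 17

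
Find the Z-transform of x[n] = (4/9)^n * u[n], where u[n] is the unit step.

The Z-transform of a^n * u[n] is z/(z-a) for |z| > |a|.
Here a = 4/9, so X(z) = z/(z - (4/9)) = 9z/(9z - 4)
ROC: |z| > 4/9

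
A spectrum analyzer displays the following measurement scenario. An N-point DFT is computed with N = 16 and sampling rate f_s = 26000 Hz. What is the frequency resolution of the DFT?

DFT frequency resolution = f_s / N
= 26000 / 16 = 1625 Hz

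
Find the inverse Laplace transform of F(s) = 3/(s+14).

Standard pair: k/(s+a) <-> k*e^(-at)*u(t)
With k=3, a=14: f(t) = 3*e^(-14t)*u(t)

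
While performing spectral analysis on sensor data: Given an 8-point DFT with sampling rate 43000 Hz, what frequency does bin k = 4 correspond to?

The frequency of DFT bin k is: f_k = k * f_s / N
f_4 = 4 * 43000 / 8 = 21500 Hz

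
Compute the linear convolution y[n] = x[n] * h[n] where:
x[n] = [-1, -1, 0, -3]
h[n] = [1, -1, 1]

y[n] = sum_k x[k]*h[n-k]. Output length = len(x) + len(h) - 1 = 4 + 3 - 1 = 6.
y[0] = -1*1 = -1
y[1] = -1*1 + -1*-1 = 0
y[2] = 0*1 + -1*-1 + -1*1 = 0
y[3] = -3*1 + 0*-1 + -1*1 = -4
y[4] = -3*-1 + 0*1 = 3
y[5] = -3*1 = -3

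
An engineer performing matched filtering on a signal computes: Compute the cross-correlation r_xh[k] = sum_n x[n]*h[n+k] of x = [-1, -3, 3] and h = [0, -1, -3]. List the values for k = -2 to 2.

Both sequences indexed from 0 and zero outside their support.
Lags with overlap: k = -2 to 2.
  r_xh[-2] = x[2]*h[0] = 0
  r_xh[-1] = x[1]*h[0] + x[2]*h[1] = -3
  r_xh[0] = x[0]*h[0] + x[1]*h[1] + x[2]*h[2] = -6
  r_xh[1] = x[0]*h[1] + x[1]*h[2] = 10
  r_xh[2] = x[0]*h[2] = 3
r_xh = [0, -3, -6, 10, 3] (for k = -2, ..., 2)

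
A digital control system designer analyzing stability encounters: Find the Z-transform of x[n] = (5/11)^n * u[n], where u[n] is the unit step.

The Z-transform of a^n * u[n] is z/(z-a) for |z| > |a|.
Here a = 5/11, so X(z) = z/(z - (5/11)) = 11z/(11z - 5)
ROC: |z| > 5/11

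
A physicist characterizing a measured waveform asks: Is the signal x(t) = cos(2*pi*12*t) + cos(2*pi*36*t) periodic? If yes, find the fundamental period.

f1 = 12 Hz, f2 = 36 Hz
Period T1 = 1/12, T2 = 1/36
Ratio T1/T2 = 36/12, which is rational.
The signal is periodic with fundamental period T = 1/GCD(12,36) = 1/12 s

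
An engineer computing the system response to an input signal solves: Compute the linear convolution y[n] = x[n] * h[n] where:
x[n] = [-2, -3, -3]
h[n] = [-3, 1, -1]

y[n] = sum_k x[k]*h[n-k]. Output length = len(x) + len(h) - 1 = 3 + 3 - 1 = 5.
y[0] = -2*-3 = 6
y[1] = -3*-3 + -2*1 = 7
y[2] = -3*-3 + -3*1 + -2*-1 = 8
y[3] = -3*1 + -3*-1 = 0
y[4] = -3*-1 = 3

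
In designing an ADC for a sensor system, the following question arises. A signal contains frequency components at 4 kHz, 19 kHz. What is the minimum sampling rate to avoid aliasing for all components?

The highest frequency component is f_max = 19 kHz.
Nyquist rate = 2 * f_max = 2 * 19 kHz = 38 kHz.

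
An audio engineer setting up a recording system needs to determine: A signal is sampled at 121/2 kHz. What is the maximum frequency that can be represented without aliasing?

The maximum frequency that can be represented without aliasing
is the Nyquist frequency: f_max = f_s / 2 = 121/2 kHz / 2 = 121/4 kHz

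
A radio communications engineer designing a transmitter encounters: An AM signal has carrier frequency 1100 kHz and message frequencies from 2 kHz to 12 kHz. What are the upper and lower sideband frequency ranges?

Upper sideband (USB) = fc + [fm_low, fm_high] = 1100 + [2, 12] = [1102, 1112] kHz
Lower sideband (LSB) = fc - [fm_high, fm_low] = 1100 - [12, 2] = [1088, 1098] kHz
Total occupied spectrum: 1088 kHz to 1112 kHz (plus carrier at 1100 kHz)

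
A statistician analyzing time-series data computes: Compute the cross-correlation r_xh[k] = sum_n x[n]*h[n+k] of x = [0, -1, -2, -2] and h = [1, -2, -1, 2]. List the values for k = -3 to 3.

Both sequences indexed from 0 and zero outside their support.
Lags with overlap: k = -3 to 3.
  r_xh[-3] = x[3]*h[0] = -2
  r_xh[-2] = x[2]*h[0] + x[3]*h[1] = 2
  r_xh[-1] = x[1]*h[0] + x[2]*h[1] + x[3]*h[2] = 5
  r_xh[0] = x[0]*h[0] + x[1]*h[1] + x[2]*h[2] + x[3]*h[3] = 0
  r_xh[1] = x[0]*h[1] + x[1]*h[2] + x[2]*h[3] = -3
  r_xh[2] = x[0]*h[2] + x[1]*h[3] = -2
  r_xh[3] = x[0]*h[3] = 0
r_xh = [-2, 2, 5, 0, -3, -2, 0] (for k = -3, ..., 3)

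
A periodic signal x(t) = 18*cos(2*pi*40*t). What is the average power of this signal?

Average power of A*cos(wt) is A^2/2.
P = 18^2 / 2 = 324/2 = 162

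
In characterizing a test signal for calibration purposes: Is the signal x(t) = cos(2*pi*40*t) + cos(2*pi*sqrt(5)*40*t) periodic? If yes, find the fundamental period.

f1 = 40 Hz, f2 = 40*sqrt(5) Hz
Ratio f2/f1 = sqrt(5), which is irrational.
Since the frequency ratio is irrational, no common period exists.
The signal is not periodic.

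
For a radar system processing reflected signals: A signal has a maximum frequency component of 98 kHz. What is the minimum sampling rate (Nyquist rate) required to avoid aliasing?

By the Nyquist-Shannon sampling theorem,
the minimum sampling rate (Nyquist rate) must be at least 2 * f_max.
Nyquist rate = 2 * 98 kHz = 196 kHz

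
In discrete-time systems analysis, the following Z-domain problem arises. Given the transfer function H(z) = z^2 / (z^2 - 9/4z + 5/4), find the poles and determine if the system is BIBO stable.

Poles are roots of the denominator: z^2 - 9/4z + 5/4 = 0.
Quadratic formula: z = [-(-9/4) +/- sqrt((-9/4)^2 - 4*(5/4))] / 2
Discriminant = 81/16 - 5 = 1/16; sqrt = 1/4.
z = (9/4 +/- 1/4) / 2 => z = 5/4 or z = 1.
|p1| = 1, |p2| = 5/4.
For BIBO stability, all poles must lie inside the unit circle (|p| < 1).
System is UNSTABLE since at least one |p| >= 1.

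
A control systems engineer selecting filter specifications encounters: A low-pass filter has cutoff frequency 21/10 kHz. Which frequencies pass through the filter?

A low-pass filter passes all frequencies below the cutoff frequency 21/10 kHz and attenuates higher frequencies.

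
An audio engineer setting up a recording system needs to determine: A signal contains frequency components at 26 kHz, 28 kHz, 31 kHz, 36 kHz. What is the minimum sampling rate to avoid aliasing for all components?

The highest frequency component is f_max = 36 kHz.
Nyquist rate = 2 * f_max = 2 * 36 kHz = 72 kHz.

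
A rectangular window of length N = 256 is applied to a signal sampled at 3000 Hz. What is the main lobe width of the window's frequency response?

For a rectangular window of length N,
the main lobe width in frequency is 2*f_s/N.
= 2*3000/256 = 375/16 Hz
This determines the minimum frequency separation for resolving two sinusoids.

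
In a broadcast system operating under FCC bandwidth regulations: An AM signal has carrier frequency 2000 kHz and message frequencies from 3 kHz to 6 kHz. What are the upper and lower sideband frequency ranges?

Upper sideband (USB) = fc + [fm_low, fm_high] = 2000 + [3, 6] = [2003, 2006] kHz
Lower sideband (LSB) = fc - [fm_high, fm_low] = 2000 - [6, 3] = [1994, 1997] kHz
Total occupied spectrum: 1994 kHz to 2006 kHz (plus carrier at 2000 kHz)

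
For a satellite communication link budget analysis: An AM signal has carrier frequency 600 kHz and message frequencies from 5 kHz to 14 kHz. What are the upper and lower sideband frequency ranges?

Upper sideband (USB) = fc + [fm_low, fm_high] = 600 + [5, 14] = [605, 614] kHz
Lower sideband (LSB) = fc - [fm_high, fm_low] = 600 - [14, 5] = [586, 595] kHz
Total occupied spectrum: 586 kHz to 614 kHz (plus carrier at 600 kHz)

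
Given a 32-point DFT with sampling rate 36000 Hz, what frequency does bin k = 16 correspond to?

The frequency of DFT bin k is: f_k = k * f_s / N
f_16 = 16 * 36000 / 32 = 18000 Hz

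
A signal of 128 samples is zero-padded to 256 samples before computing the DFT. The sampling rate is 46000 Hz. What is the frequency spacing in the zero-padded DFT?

Original DFT: N = 128, resolution = f_s/N = 46000/128 = 2875/8 Hz
Zero-padded DFT: N = 256, resolution = f_s/N = 46000/256 = 2875/16 Hz
Zero-padding interpolates the spectrum (finer frequency grid)
but does NOT improve the true spectral resolution (ability to resolve close frequencies).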